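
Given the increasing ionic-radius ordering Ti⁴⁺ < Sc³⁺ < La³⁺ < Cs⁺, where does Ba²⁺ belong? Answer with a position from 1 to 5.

4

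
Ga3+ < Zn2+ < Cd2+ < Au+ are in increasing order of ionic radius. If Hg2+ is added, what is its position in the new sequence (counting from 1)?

Tabulating Z and e⁻: Ga3+: 28 e⁻, Z=31, Zn2+: 28 e⁻, Z=30, Cd2+: 46 e⁻, Z=48, Hg2+: 78 e⁻, Z=80, Au+: 78 e⁻, Z=79. Ga3+ < Zn2+ (both 28 e⁻, Z=31>30); Zn2+ < Cd2+ (same group, period 4 vs 5); Cd2+ < Hg2+ (same group, period 5 vs 6); Hg2+ < Au+ (isoelectronic, higher Z=80 is smaller).
The complete sequence is Ga3+ < Zn2+ < Cd2+ < Hg2+ < Au+. Hg2+ sits at position 4.

4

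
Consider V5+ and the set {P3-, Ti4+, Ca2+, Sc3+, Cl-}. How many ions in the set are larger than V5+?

All of these have 18 electrons (isoelectronic). With the same electron cloud, the ion with the most protons pulls it in tightest. Nuclear charges: V5+ (Z=23), Ti4+ (Z=22), Sc3+ (Z=21), Ca2+ (Z=20), Cl- (Z=17), P3- (Z=15). Highest Z is smallest.
Ordering all of them (including V5+) by radius gives V5+ < Ti4+ < Sc3+ < Ca2+ < Cl- < P3-. So 5 are larger.

5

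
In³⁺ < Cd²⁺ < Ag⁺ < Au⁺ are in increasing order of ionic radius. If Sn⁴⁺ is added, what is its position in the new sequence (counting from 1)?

First list Z and electron count for each: Sn⁴⁺ has 46 e⁻ (Z=50), In³⁺ has 46 e⁻ (Z=49), Cd²⁺ has 46 e⁻ (Z=48), Ag⁺ has 46 e⁻ (Z=47), Au⁺ has 78 e⁻ (Z=79). Sn⁴⁺ < In³⁺ (isoelectronic, higher Z=50 is smaller); In³⁺ < Cd²⁺ (both 46 e⁻, Z=49>48); Cd²⁺ < Ag⁺ (isoelectronic, higher Z=48 is smaller); Ag⁺ < Au⁺ (same group, 1 shell fewer).
The complete sequence is Sn⁴⁺ < In³⁺ < Cd²⁺ < Ag⁺ < Au⁺. Sn⁴⁺ sits at position 1.

1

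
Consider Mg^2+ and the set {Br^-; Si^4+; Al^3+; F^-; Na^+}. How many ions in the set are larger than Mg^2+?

3

Si^4+ has 10 e⁻ (Z=14), Al^3+ has 10 e⁻ (Z=13), Mg^2+ has 10 e⁻ (Z=12), Na^+ has 10 e⁻ (Z=11), F^- has 10 e⁻ (Z=9), Br^- has 36 e⁻ (Z=35). Si^4+ < Al^3+ (isoelectronic, higher Z=14 is smaller); Al^3+ < Mg^2+ (both 10 e⁻, Z=13>12); Mg^2+ < Na^+ (both 10 e⁻, Z=12>11); Na^+ < F^- (both 10 e⁻, Z=11>9); F^- < Br^- (same group, 2 shells fewer).
Relative to Mg^2+, the ions that are larger are Na^+, F^-, Br^-. That's 3.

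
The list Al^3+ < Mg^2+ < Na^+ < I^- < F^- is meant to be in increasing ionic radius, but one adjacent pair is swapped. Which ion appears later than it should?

Scanning neighbour by neighbour, only I^-/F^- violates a trend: both in group 17 with the same charge; F^- (period 2) has the smaller radius. That makes F^- the one sitting a position late relative to where it belongs.

F^-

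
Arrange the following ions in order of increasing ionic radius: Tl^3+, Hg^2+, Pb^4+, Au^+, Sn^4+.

Sn^4+ < Pb^4+ < Tl^3+ < Hg^2+ < Au^+

First list Z and electron count for each: Sn^4+ has 46 e⁻ (Z=50), Pb^4+ has 78 e⁻ (Z=82), Tl^3+ has 78 e⁻ (Z=81), Hg^2+ has 78 e⁻ (Z=80), Au^+ has 78 e⁻ (Z=79). Sn^4+ < Pb^4+ (same group, 1 shell fewer); Pb^4+ < Tl^3+ (both 78 e⁻, Z=82>81); Tl^3+ < Hg^2+ (both 78 e⁻, Z=81>80); Hg^2+ < Au^+ (both 78 e⁻, Z=80>79).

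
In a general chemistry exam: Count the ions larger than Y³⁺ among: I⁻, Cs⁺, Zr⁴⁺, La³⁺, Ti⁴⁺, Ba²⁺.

4

Tabulating Z and e⁻: Ti⁴⁺: 18 e⁻, Z=22, Zr⁴⁺: 36 e⁻, Z=40, Y³⁺: 36 e⁻, Z=39, La³⁺: 54 e⁻, Z=57, Ba²⁺: 54 e⁻, Z=56, Cs⁺: 54 e⁻, Z=55, I⁻: 54 e⁻, Z=53. Ti⁴⁺ < Zr⁴⁺ (same group, 1 shell fewer); Zr⁴⁺ < Y³⁺ (both 36 e⁻, Z=40>39); Y³⁺ < La³⁺ (same group, period 5 vs 6); La³⁺ < Ba²⁺ (both 54 e⁻, Z=57>56); Ba²⁺ < Cs⁺ (both 54 e⁻, Z=56>55); Cs⁺ < I⁻ (both 54 e⁻, Z=55>53).
Relative to Y³⁺, the ions that are larger are La³⁺, Ba²⁺, Cs⁺, I⁻. So 4 are larger.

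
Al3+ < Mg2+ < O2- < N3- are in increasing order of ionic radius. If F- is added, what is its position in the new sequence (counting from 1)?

3

These species are isoelectronic with 10 electrons. The only difference is the number of protons: Al3+ (Z=13), Mg2+ (Z=12), F- (Z=9), O2- (Z=8), N3- (Z=7). The strongest nuclear pull (Al3+) gives the smallest ion.
With F- included the full order is Al3+ < Mg2+ < F- < O2- < N3-, so it takes position 3.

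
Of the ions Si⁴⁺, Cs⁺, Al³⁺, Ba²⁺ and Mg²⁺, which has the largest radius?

Cs⁺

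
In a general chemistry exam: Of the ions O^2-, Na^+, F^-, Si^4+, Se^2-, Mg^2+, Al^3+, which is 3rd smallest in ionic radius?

First list Z and electron count for each: Si^4+ has 10 e⁻ (Z=14), Al^3+ has 10 e⁻ (Z=13), Mg^2+ has 10 e⁻ (Z=12), Na^+ has 10 e⁻ (Z=11), F^- has 10 e⁻ (Z=9), O^2- has 10 e⁻ (Z=8), Se^2- has 36 e⁻ (Z=34). Si^4+ < Al^3+ (isoelectronic, higher Z=14 is smaller); Al^3+ < Mg^2+ (isoelectronic, higher Z=13 is smaller); Mg^2+ < Na^+ (both 10 e⁻, Z=12>11); Na^+ < F^- (isoelectronic, higher Z=11 is smaller); F^- < O^2- (both 10 e⁻, Z=9>8); O^2- < Se^2- (same group, 2 shells fewer).
Full ascending order: Si^4+ < Al^3+ < Mg^2+ < Na^+ < F^- < O^2- < Se^2-. Counting from the smallest, position 3 is Mg^2+.

Mg^2+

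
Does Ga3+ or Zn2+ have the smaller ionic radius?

Each ion has 28 electrons. The ranking follows nuclear charge in reverse — greater Z gives a smaller radius. Ga3+ (Z=31), Zn2+ (Z=30).

Ga3+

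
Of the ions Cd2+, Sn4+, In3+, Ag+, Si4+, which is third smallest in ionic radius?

In3+

Si4+ (Z=14, 10 e⁻), Sn4+ (Z=50, 46 e⁻), In3+ (Z=49, 46 e⁻), Cd2+ (Z=48, 46 e⁻), Ag+ (Z=47, 46 e⁻). Si4+ < Sn4+ (same group, period 3 vs 5); Sn4+ < In3+ (isoelectronic, higher Z=50 is smaller); In3+ < Cd2+ (isoelectronic, higher Z=49 is smaller); Cd2+ < Ag+ (both 46 e⁻, Z=48>47).
Full ascending order: Si4+ < Sn4+ < In3+ < Cd2+ < Ag+. Counting from the smallest, position 3 is In3+.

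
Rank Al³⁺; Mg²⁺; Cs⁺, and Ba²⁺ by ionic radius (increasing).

Tabulating Z and e⁻: Al³⁺ has 10 e⁻ (Z=13), Mg²⁺ has 10 e⁻ (Z=12), Ba²⁺ has 54 e⁻ (Z=56), Cs⁺ has 54 e⁻ (Z=55). Al³⁺ < Mg²⁺ (isoelectronic, higher Z=13 is smaller); Mg²⁺ < Ba²⁺ (same group, 3 shells fewer); Ba²⁺ < Cs⁺ (both 54 e⁻, Z=56>55).

Al³⁺ < Mg²⁺ < Ba²⁺ < Cs⁺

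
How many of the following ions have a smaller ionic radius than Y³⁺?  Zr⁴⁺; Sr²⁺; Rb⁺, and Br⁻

1

These species are isoelectronic with 36 electrons. The only difference is the number of protons: Zr⁴⁺ (Z=40), Y³⁺ (Z=39), Sr²⁺ (Z=38), Rb⁺ (Z=37), Br⁻ (Z=35). The strongest nuclear pull (Zr⁴⁺) gives the smallest ion.
Placing each against Y³⁺: smaller — Zr⁴⁺; larger — Sr²⁺, Rb⁺, Br⁻. Count: 1.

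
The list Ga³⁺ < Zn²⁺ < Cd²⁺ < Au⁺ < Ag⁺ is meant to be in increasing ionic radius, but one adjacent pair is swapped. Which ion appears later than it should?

Ag⁺

Check each adjacent pair. Au⁺ and Ag⁺ are reversed: both in group 11 with the same charge; Ag⁺ (period 5) has the smaller radius. No other neighbouring pair contradicts the periodic trends, so Ag⁺ is the ion listed too late.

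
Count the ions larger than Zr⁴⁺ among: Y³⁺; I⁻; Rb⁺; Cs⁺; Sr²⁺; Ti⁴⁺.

5

Electron counts and nuclear charges: Ti⁴⁺ has 18 e⁻ (Z=22), Zr⁴⁺ has 36 e⁻ (Z=40), Y³⁺ has 36 e⁻ (Z=39), Sr²⁺ has 36 e⁻ (Z=38), Rb⁺ has 36 e⁻ (Z=37), Cs⁺ has 54 e⁻ (Z=55), I⁻ has 54 e⁻ (Z=53). Ti⁴⁺ < Zr⁴⁺ (same group, 1 shell fewer); Zr⁴⁺ < Y³⁺ (both 36 e⁻, Z=40>39); Y³⁺ < Sr²⁺ (isoelectronic, higher Z=39 is smaller); Sr²⁺ < Rb⁺ (isoelectronic, higher Z=38 is smaller); Rb⁺ < Cs⁺ (same group, 1 shell fewer); Cs⁺ < I⁻ (isoelectronic, higher Z=55 is smaller).
Relative to Zr⁴⁺, the ions that are larger are Y³⁺, Sr²⁺, Rb⁺, Cs⁺, I⁻. Count: 5.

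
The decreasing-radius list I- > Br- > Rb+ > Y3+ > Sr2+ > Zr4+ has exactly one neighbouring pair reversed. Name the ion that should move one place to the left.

Sr2+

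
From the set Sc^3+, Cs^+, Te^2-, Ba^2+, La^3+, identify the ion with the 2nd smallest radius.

Electron counts and nuclear charges: Sc^3+: 18 e⁻, Z=21, La^3+: 54 e⁻, Z=57, Ba^2+: 54 e⁻, Z=56, Cs^+: 54 e⁻, Z=55, Te^2-: 54 e⁻, Z=52. Sc^3+ < La^3+ (same group, period 4 vs 6); La^3+ < Ba^2+ (both 54 e⁻, Z=57>56); Ba^2+ < Cs^+ (isoelectronic, higher Z=56 is smaller); Cs^+ < Te^2- (both 54 e⁻, Z=55>52).
Ordering: Sc^3+ < La^3+ < Ba^2+ < Cs^+ < Te^2-. The 2nd smallest is La^3+.

La^3+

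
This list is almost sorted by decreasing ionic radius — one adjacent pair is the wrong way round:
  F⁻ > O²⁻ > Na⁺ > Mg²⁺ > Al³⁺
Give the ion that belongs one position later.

The pair F⁻, O²⁻ is the wrong way round — both have 10 electrons but Z(F)=9 > Z(O)=8, so F⁻ should be the smaller of the two. All other adjacent pairs agree with periodic trends, so F⁻ is the misplaced ion.

F⁻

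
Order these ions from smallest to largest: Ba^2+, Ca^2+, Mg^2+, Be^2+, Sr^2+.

Be^2+ < Mg^2+ < Ca^2+ < Sr^2+ < Ba^2+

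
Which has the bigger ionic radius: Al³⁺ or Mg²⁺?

These species are isoelectronic with 10 electrons. The only difference is the number of protons: Al³⁺ (Z=13), Mg²⁺ (Z=12). The strongest nuclear pull (Al³⁺) gives the smallest ion.

Mg²⁺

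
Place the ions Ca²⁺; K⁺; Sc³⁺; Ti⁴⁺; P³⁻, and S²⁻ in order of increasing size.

Isoelectronic series (18 e⁻ each). Size is set by nuclear charge: more protons means a smaller ion. Ti⁴⁺ (Z=22), Sc³⁺ (Z=21), Ca²⁺ (Z=20), K⁺ (Z=19), S²⁻ (Z=16), P³⁻ (Z=15).

Ti⁴⁺ < Sc³⁺ < Ca²⁺ < K⁺ < S²⁻ < P³⁻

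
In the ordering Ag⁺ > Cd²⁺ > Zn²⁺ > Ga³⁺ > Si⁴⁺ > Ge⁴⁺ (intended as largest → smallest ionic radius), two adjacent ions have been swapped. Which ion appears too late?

Check each adjacent pair. Si⁴⁺ and Ge⁴⁺ are reversed: both in group 14 with the same charge; Si⁴⁺ (period 3) has the smaller radius. No other neighbouring pair contradicts the periodic trends, so Ge⁴⁺ is the ion listed too late.

Ge⁴⁺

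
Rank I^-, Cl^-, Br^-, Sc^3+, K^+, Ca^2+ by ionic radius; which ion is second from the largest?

Electron counts and nuclear charges: Sc^3+: 18 e⁻, Z=21, Ca^2+: 18 e⁻, Z=20, K^+: 18 e⁻, Z=19, Cl^-: 18 e⁻, Z=17, Br^-: 36 e⁻, Z=35, I^-: 54 e⁻, Z=53. Sc^3+ < Ca^2+ (isoelectronic, higher Z=21 is smaller); Ca^2+ < K^+ (isoelectronic, higher Z=20 is smaller); K^+ < Cl^- (both 18 e⁻, Z=19>17); Cl^- < Br^- (same group, period 3 vs 4); Br^- < I^- (same group, 1 shell fewer).
That gives Sc^3+ < Ca^2+ < K^+ < Cl^- < Br^- < I^-. From the largest end, number 2 is Br^-.

Br^-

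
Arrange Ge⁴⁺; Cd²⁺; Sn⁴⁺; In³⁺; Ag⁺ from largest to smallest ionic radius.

Ag⁺ > Cd²⁺ > In³⁺ > Sn⁴⁺ > Ge⁴⁺

Tabulating Z and e⁻: Ge⁴⁺: 28 e⁻, Z=32, Sn⁴⁺: 46 e⁻, Z=50, In³⁺: 46 e⁻, Z=49, Cd²⁺: 46 e⁻, Z=48, Ag⁺: 46 e⁻, Z=47. Ge⁴⁺ < Sn⁴⁺ (same group, period 4 vs 5); Sn⁴⁺ < In³⁺ (isoelectronic, higher Z=50 is smaller); In³⁺ < Cd²⁺ (both 46 e⁻, Z=49>48); Cd²⁺ < Ag⁺ (both 46 e⁻, Z=48>47).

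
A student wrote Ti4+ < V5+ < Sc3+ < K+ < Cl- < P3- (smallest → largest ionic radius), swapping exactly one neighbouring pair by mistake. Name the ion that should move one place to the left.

The pair Ti4+, V5+ is the wrong way round — both have 18 electrons but Z(V)=23 > Z(Ti)=22, so V5+ should be the smaller of the two. All other adjacent pairs agree with periodic trends, so V5+ is the misplaced ion.

V5+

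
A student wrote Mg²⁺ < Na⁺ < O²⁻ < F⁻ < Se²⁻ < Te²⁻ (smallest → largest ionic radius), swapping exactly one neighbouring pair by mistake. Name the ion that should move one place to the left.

Compare adjacent ions: they are isoelectronic (10 e⁻) and F has more protons than O (9 vs 8), making F⁻ smaller — yet in this increasing list O²⁻ sits before F⁻. Nothing else is reversed, so F⁻ should move one place to the left.

F⁻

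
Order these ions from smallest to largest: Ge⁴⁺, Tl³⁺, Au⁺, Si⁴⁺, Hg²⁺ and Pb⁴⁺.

Electron counts and nuclear charges: Si⁴⁺ has 10 e⁻ (Z=14), Ge⁴⁺ has 28 e⁻ (Z=32), Pb⁴⁺ has 78 e⁻ (Z=82), Tl³⁺ has 78 e⁻ (Z=81), Hg²⁺ has 78 e⁻ (Z=80), Au⁺ has 78 e⁻ (Z=79). Si⁴⁺ < Ge⁴⁺ (same group, 1 shell fewer); Ge⁴⁺ < Pb⁴⁺ (same group, period 4 vs 6); Pb⁴⁺ < Tl³⁺ (isoelectronic, higher Z=82 is smaller); Tl³⁺ < Hg²⁺ (isoelectronic, higher Z=81 is smaller); Hg²⁺ < Au⁺ (both 78 e⁻, Z=80>79).

Si⁴⁺ < Ge⁴⁺ < Pb⁴⁺ < Tl³⁺ < Hg²⁺ < Au⁺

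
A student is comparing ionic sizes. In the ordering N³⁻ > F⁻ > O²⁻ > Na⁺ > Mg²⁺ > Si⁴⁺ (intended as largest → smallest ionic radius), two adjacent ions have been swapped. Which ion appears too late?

O²⁻

Scanning neighbour by neighbour, only F⁻/O²⁻ violates a trend: F⁻ and O²⁻ share 10 electrons; the higher nuclear charge on F (Z=9) contracts it more, so F⁻ < O²⁻. That makes O²⁻ the one sitting a position late relative to where it belongs.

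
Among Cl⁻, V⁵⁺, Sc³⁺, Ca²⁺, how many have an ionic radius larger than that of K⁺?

1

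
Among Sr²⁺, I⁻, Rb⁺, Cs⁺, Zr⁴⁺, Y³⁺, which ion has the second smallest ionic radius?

Y³⁺

Electron counts and nuclear charges: Zr⁴⁺ has 36 e⁻ (Z=40), Y³⁺ has 36 e⁻ (Z=39), Sr²⁺ has 36 e⁻ (Z=38), Rb⁺ has 36 e⁻ (Z=37), Cs⁺ has 54 e⁻ (Z=55), I⁻ has 54 e⁻ (Z=53). Zr⁴⁺ < Y³⁺ (isoelectronic, higher Z=40 is smaller); Y³⁺ < Sr²⁺ (both 36 e⁻, Z=39>38); Sr²⁺ < Rb⁺ (isoelectronic, higher Z=38 is smaller); Rb⁺ < Cs⁺ (same group, period 5 vs 6); Cs⁺ < I⁻ (isoelectronic, higher Z=55 is smaller).
That gives Zr⁴⁺ < Y³⁺ < Sr²⁺ < Rb⁺ < Cs⁺ < I⁻. From the smallest end, number 2 is Y³⁺.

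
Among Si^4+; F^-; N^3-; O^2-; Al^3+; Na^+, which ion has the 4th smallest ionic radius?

These species are isoelectronic with 10 electrons. The only difference is the number of protons: Si^4+ (Z=14), Al^3+ (Z=13), Na^+ (Z=11), F^- (Z=9), O^2- (Z=8), N^3- (Z=7). The strongest nuclear pull (Si^4+) gives the smallest ion.
Full ascending order: Si^4+ < Al^3+ < Na^+ < F^- < O^2- < N^3-. Counting from the smallest, position 4 is F^-.

F^-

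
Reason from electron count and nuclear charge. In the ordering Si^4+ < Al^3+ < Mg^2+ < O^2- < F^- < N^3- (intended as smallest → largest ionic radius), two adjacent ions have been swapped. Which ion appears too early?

Compare adjacent ions: F^- and O^2- share 10 electrons; the higher nuclear charge on F (Z=9) contracts it more, so F^- < O^2- — yet in this increasing list O^2- sits before F^-. Nothing else is reversed, so O^2- should move one place to the right.

O^2-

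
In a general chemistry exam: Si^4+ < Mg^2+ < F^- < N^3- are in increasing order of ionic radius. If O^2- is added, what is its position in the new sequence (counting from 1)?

4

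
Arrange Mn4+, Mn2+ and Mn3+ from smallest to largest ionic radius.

Mn4+ < Mn3+ < Mn2+

Same element, different charge: the more highly charged cation has fewer electrons and a greater effective nuclear charge per electron, making Mn4+ the smallest.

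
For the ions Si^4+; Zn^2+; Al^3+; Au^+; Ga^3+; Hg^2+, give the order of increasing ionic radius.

Si^4+ < Al^3+ < Ga^3+ < Zn^2+ < Hg^2+ < Au^+

Work out protons and electrons: Si^4+ (Z=14, 10 e⁻), Al^3+ (Z=13, 10 e⁻), Ga^3+ (Z=31, 28 e⁻), Zn^2+ (Z=30, 28 e⁻), Hg^2+ (Z=80, 78 e⁻), Au^+ (Z=79, 78 e⁻). Si^4+ < Al^3+ (isoelectronic, higher Z=14 is smaller); Al^3+ < Ga^3+ (same group, period 3 vs 4); Ga^3+ < Zn^2+ (isoelectronic, higher Z=31 is smaller); Zn^2+ < Hg^2+ (same group, period 4 vs 6); Hg^2+ < Au^+ (isoelectronic, higher Z=80 is smaller).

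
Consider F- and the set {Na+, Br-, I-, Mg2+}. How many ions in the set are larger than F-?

2

Tabulating Z and e⁻: Mg2+ has 10 e⁻ (Z=12), Na+ has 10 e⁻ (Z=11), F- has 10 e⁻ (Z=9), Br- has 36 e⁻ (Z=35), I- has 54 e⁻ (Z=53). Mg2+ < Na+ (isoelectronic, higher Z=12 is smaller); Na+ < F- (both 10 e⁻, Z=11>9); F- < Br- (same group, 2 shells fewer); Br- < I- (same group, 1 shell fewer).
Relative to F-, the ions that are larger are Br-, I-. That's 2.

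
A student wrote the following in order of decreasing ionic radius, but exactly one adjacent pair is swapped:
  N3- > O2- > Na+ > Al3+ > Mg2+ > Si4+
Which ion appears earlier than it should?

Compare adjacent ions: they are isoelectronic (10 e⁻) and Al has more protons than Mg (13 vs 12), making Al3+ smaller — yet in this decreasing list Al3+ sits before Mg2+. Nothing else is reversed, so Al3+ should move one place to the right.

Al3+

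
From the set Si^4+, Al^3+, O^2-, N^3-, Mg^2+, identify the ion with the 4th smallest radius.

Each ion has 10 electrons. The ranking follows nuclear charge in reverse — greater Z gives a smaller radius. Si^4+ (Z=14), Al^3+ (Z=13), Mg^2+ (Z=12), O^2- (Z=8), N^3- (Z=7).
That gives Si^4+ < Al^3+ < Mg^2+ < O^2- < N^3-. From the smallest end, number 4 is O^2-.

O^2-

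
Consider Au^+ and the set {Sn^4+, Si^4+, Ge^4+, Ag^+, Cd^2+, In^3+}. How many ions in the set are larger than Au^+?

Electron counts and nuclear charges: Si^4+: 10 e⁻, Z=14, Ge^4+: 28 e⁻, Z=32, Sn^4+: 46 e⁻, Z=50, In^3+: 46 e⁻, Z=49, Cd^2+: 46 e⁻, Z=48, Ag^+: 46 e⁻, Z=47, Au^+: 78 e⁻, Z=79. Si^4+ < Ge^4+ (same group, 1 shell fewer); Ge^4+ < Sn^4+ (same group, period 4 vs 5); Sn^4+ < In^3+ (both 46 e⁻, Z=50>49); In^3+ < Cd^2+ (both 46 e⁻, Z=49>48); Cd^2+ < Ag^+ (both 46 e⁻, Z=48>47); Ag^+ < Au^+ (same group, 1 shell fewer).
Placing each against Au^+: smaller — Si^4+, Ge^4+, Sn^4+, In^3+, Cd^2+, Ag^+; larger — none. Count: 0.

0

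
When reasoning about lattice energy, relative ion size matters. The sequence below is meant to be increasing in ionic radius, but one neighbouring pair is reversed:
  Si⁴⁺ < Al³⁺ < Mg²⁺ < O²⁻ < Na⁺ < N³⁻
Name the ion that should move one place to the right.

Scanning neighbour by neighbour, only O²⁻/Na⁺ violates a trend: they are isoelectronic (10 e⁻) and Na has more protons than O (11 vs 8), making Na⁺ smaller. That makes O²⁻ the one sitting a position early relative to where it belongs.

O²⁻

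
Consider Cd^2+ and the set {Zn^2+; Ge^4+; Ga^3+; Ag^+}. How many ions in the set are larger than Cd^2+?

1

Ge^4+: 28 e⁻, Z=32, Ga^3+: 28 e⁻, Z=31, Zn^2+: 28 e⁻, Z=30, Cd^2+: 46 e⁻, Z=48, Ag^+: 46 e⁻, Z=47. Ge^4+ < Ga^3+ (isoelectronic, higher Z=32 is smaller); Ga^3+ < Zn^2+ (isoelectronic, higher Z=31 is smaller); Zn^2+ < Cd^2+ (same group, period 4 vs 5); Cd^2+ < Ag^+ (isoelectronic, higher Z=48 is smaller).
Relative to Cd^2+, the ions that are larger are Ag^+. Count: 1.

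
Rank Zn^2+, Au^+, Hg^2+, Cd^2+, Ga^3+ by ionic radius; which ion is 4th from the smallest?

Hg^2+

Tabulating Z and e⁻: Ga^3+ (Z=31, 28 e⁻), Zn^2+ (Z=30, 28 e⁻), Cd^2+ (Z=48, 46 e⁻), Hg^2+ (Z=80, 78 e⁻), Au^+ (Z=79, 78 e⁻). Ga^3+ < Zn^2+ (isoelectronic, higher Z=31 is smaller); Zn^2+ < Cd^2+ (same group, period 4 vs 5); Cd^2+ < Hg^2+ (same group, period 5 vs 6); Hg^2+ < Au^+ (both 78 e⁻, Z=80>79).
So the order is Ga^3+ < Zn^2+ < Cd^2+ < Hg^2+ < Au^+; the 4th-smallest ion is Hg^2+.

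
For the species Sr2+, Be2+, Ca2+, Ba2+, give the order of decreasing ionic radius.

Ba2+ > Sr2+ > Ca2+ > Be2+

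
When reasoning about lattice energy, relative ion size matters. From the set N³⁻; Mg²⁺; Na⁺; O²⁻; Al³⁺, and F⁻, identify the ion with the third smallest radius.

These species are isoelectronic with 10 electrons. The only difference is the number of protons: Al³⁺ (Z=13), Mg²⁺ (Z=12), Na⁺ (Z=11), F⁻ (Z=9), O²⁻ (Z=8), N³⁻ (Z=7). The strongest nuclear pull (Al³⁺) gives the smallest ion.
So the order is Al³⁺ < Mg²⁺ < Na⁺ < F⁻ < O²⁻ < N³⁻; the 3rd-smallest ion is Na⁺.

Na⁺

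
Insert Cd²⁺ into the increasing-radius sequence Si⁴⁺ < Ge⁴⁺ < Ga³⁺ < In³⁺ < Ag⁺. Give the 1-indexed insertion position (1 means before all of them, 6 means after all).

Work out protons and electrons: Si⁴⁺ has 10 e⁻ (Z=14), Ge⁴⁺ has 28 e⁻ (Z=32), Ga³⁺ has 28 e⁻ (Z=31), In³⁺ has 46 e⁻ (Z=49), Cd²⁺ has 46 e⁻ (Z=48), Ag⁺ has 46 e⁻ (Z=47). Si⁴⁺ < Ge⁴⁺ (same group, period 3 vs 4); Ge⁴⁺ < Ga³⁺ (isoelectronic, higher Z=32 is smaller); Ga³⁺ < In³⁺ (same group, 1 shell fewer); In³⁺ < Cd²⁺ (both 46 e⁻, Z=49>48); Cd²⁺ < Ag⁺ (both 46 e⁻, Z=48>47).
With Cd²⁺ included the full order is Si⁴⁺ < Ge⁴⁺ < Ga³⁺ < In³⁺ < Cd²⁺ < Ag⁺, so it takes position 5.

5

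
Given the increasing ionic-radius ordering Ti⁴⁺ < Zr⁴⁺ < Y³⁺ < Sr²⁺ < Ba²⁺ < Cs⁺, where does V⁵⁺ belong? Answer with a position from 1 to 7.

1

Tabulating Z and e⁻: V⁵⁺ has 18 e⁻ (Z=23), Ti⁴⁺ has 18 e⁻ (Z=22), Zr⁴⁺ has 36 e⁻ (Z=40), Y³⁺ has 36 e⁻ (Z=39), Sr²⁺ has 36 e⁻ (Z=38), Ba²⁺ has 54 e⁻ (Z=56), Cs⁺ has 54 e⁻ (Z=55). V⁵⁺ < Ti⁴⁺ (isoelectronic, higher Z=23 is smaller); Ti⁴⁺ < Zr⁴⁺ (same group, period 4 vs 5); Zr⁴⁺ < Y³⁺ (isoelectronic, higher Z=40 is smaller); Y³⁺ < Sr²⁺ (isoelectronic, higher Z=39 is smaller); Sr²⁺ < Ba²⁺ (same group, 1 shell fewer); Ba²⁺ < Cs⁺ (isoelectronic, higher Z=56 is smaller).
Merged order: V⁵⁺ < Ti⁴⁺ < Zr⁴⁺ < Y³⁺ < Sr²⁺ < Ba²⁺ < Cs⁺ — V⁵⁺ is number 1.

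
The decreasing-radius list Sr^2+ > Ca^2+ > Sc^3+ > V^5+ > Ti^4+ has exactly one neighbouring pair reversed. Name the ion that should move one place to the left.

Check each adjacent pair. V^5+ and Ti^4+ are reversed: both have 18 electrons but Z(V)=23 > Z(Ti)=22, so V^5+ should be the smaller of the two. No other neighbouring pair contradicts the periodic trends, so Ti^4+ is the ion listed too late.

Ti^4+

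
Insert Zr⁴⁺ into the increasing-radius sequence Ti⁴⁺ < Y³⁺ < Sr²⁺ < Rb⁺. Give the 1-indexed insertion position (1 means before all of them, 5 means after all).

2

First list Z and electron count for each: Ti⁴⁺: 18 e⁻, Z=22, Zr⁴⁺: 36 e⁻, Z=40, Y³⁺: 36 e⁻, Z=39, Sr²⁺: 36 e⁻, Z=38, Rb⁺: 36 e⁻, Z=37. Ti⁴⁺ < Zr⁴⁺ (same group, period 4 vs 5); Zr⁴⁺ < Y³⁺ (both 36 e⁻, Z=40>39); Y³⁺ < Sr²⁺ (isoelectronic, higher Z=39 is smaller); Sr²⁺ < Rb⁺ (both 36 e⁻, Z=38>37).
Putting Zr⁴⁺ in gives Ti⁴⁺ < Zr⁴⁺ < Y³⁺ < Sr²⁺ < Rb⁺; it lands at slot 2.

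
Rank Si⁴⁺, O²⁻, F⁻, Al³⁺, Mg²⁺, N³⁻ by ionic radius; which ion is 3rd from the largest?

All of these have 10 electrons (isoelectronic). With the same electron cloud, the ion with the most protons pulls it in tightest. Nuclear charges: Si⁴⁺ (Z=14), Al³⁺ (Z=13), Mg²⁺ (Z=12), F⁻ (Z=9), O²⁻ (Z=8), N³⁻ (Z=7). Highest Z is smallest.
So the order is Si⁴⁺ < Al³⁺ < Mg²⁺ < F⁻ < O²⁻ < N³⁻; the 3rd-largest ion is F⁻.

F⁻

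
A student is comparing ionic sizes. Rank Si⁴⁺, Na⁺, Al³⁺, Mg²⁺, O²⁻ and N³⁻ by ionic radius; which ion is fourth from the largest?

Isoelectronic series (10 e⁻ each). Size is set by nuclear charge: more protons means a smaller ion. Si⁴⁺ (Z=14), Al³⁺ (Z=13), Mg²⁺ (Z=12), Na⁺ (Z=11), O²⁻ (Z=8), N³⁻ (Z=7).
So the order is Si⁴⁺ < Al³⁺ < Mg²⁺ < Na⁺ < O²⁻ < N³⁻; the 4th-largest ion is Mg²⁺.

Mg²⁺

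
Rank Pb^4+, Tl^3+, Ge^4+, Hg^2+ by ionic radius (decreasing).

First list Z and electron count for each: Ge^4+ (Z=32, 28 e⁻), Pb^4+ (Z=82, 78 e⁻), Tl^3+ (Z=81, 78 e⁻), Hg^2+ (Z=80, 78 e⁻). Ge^4+ < Pb^4+ (same group, period 4 vs 6); Pb^4+ < Tl^3+ (isoelectronic, higher Z=82 is smaller); Tl^3+ < Hg^2+ (both 78 e⁻, Z=81>80).

Hg^2+ > Tl^3+ > Pb^4+ > Ge^4+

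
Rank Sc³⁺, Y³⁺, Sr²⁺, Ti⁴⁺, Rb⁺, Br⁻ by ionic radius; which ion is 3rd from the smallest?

Work out protons and electrons: Ti⁴⁺ has 18 e⁻ (Z=22), Sc³⁺ has 18 e⁻ (Z=21), Y³⁺ has 36 e⁻ (Z=39), Sr²⁺ has 36 e⁻ (Z=38), Rb⁺ has 36 e⁻ (Z=37), Br⁻ has 36 e⁻ (Z=35). Ti⁴⁺ < Sc³⁺ (isoelectronic, higher Z=22 is smaller); Sc³⁺ < Y³⁺ (same group, 1 shell fewer); Y³⁺ < Sr²⁺ (isoelectronic, higher Z=39 is smaller); Sr²⁺ < Rb⁺ (both 36 e⁻, Z=38>37); Rb⁺ < Br⁻ (isoelectronic, higher Z=37 is smaller).
Full ascending order: Ti⁴⁺ < Sc³⁺ < Y³⁺ < Sr²⁺ < Rb⁺ < Br⁻. Counting from the smallest, position 3 is Y³⁺.

Y³⁺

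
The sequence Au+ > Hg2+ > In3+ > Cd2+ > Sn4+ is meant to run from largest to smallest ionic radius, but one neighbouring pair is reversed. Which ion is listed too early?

In3+

Scanning neighbour by neighbour, only In3+/Cd2+ violates a trend: In3+ and Cd2+ share 46 electrons; the higher nuclear charge on In (Z=49) contracts it more, so In3+ < Cd2+. That makes In3+ the one sitting a position early relative to where it belongs.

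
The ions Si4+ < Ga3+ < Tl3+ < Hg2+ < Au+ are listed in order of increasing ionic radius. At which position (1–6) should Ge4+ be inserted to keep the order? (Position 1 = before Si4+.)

2

Electron counts and nuclear charges: Si4+: 10 e⁻, Z=14, Ge4+: 28 e⁻, Z=32, Ga3+: 28 e⁻, Z=31, Tl3+: 78 e⁻, Z=81, Hg2+: 78 e⁻, Z=80, Au+: 78 e⁻, Z=79. Si4+ < Ge4+ (same group, 1 shell fewer); Ge4+ < Ga3+ (isoelectronic, higher Z=32 is smaller); Ga3+ < Tl3+ (same group, 2 shells fewer); Tl3+ < Hg2+ (isoelectronic, higher Z=81 is smaller); Hg2+ < Au+ (isoelectronic, higher Z=80 is smaller).
With Ge4+ included the full order is Si4+ < Ge4+ < Ga3+ < Tl3+ < Hg2+ < Au+, so it takes position 2.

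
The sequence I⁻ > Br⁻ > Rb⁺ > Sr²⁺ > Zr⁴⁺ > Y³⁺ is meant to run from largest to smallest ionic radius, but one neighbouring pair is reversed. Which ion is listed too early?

Zr⁴⁺

Compare adjacent ions: Zr⁴⁺ and Y³⁺ share 36 electrons; the higher nuclear charge on Zr (Z=40) contracts it more, so Zr⁴⁺ < Y³⁺ — yet in this decreasing list Zr⁴⁺ sits before Y³⁺. Nothing else is reversed, so Zr⁴⁺ should move one place to the right.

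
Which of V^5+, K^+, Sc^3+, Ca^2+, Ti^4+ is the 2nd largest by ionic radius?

Ca^2+

Each ion has 18 electrons. The ranking follows nuclear charge in reverse — greater Z gives a smaller radius. V^5+ (Z=23), Ti^4+ (Z=22), Sc^3+ (Z=21), Ca^2+ (Z=20), K^+ (Z=19).
Full ascending order: V^5+ < Ti^4+ < Sc^3+ < Ca^2+ < K^+. Counting from the largest, position 2 is Ca^2+.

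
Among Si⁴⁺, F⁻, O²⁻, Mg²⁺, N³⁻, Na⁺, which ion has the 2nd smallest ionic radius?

All of these have 10 electrons (isoelectronic). With the same electron cloud, the ion with the most protons pulls it in tightest. Nuclear charges: Si⁴⁺ (Z=14), Mg²⁺ (Z=12), Na⁺ (Z=11), F⁻ (Z=9), O²⁻ (Z=8), N³⁻ (Z=7). Highest Z is smallest.
Full ascending order: Si⁴⁺ < Mg²⁺ < Na⁺ < F⁻ < O²⁻ < N³⁻. Counting from the smallest, position 2 is Mg²⁺.

Mg²⁺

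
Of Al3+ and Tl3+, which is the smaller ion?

Al3+

Same group, same charge. Going down the group adds an extra shell of electrons, so the ion gets larger: Al3+ is highest in the group and smallest.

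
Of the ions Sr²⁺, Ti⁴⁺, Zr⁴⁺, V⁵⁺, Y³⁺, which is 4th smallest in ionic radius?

Tabulating Z and e⁻: V⁵⁺: 18 e⁻, Z=23, Ti⁴⁺: 18 e⁻, Z=22, Zr⁴⁺: 36 e⁻, Z=40, Y³⁺: 36 e⁻, Z=39, Sr²⁺: 36 e⁻, Z=38. V⁵⁺ < Ti⁴⁺ (both 18 e⁻, Z=23>22); Ti⁴⁺ < Zr⁴⁺ (same group, period 4 vs 5); Zr⁴⁺ < Y³⁺ (both 36 e⁻, Z=40>39); Y³⁺ < Sr²⁺ (isoelectronic, higher Z=39 is smaller).
Ordering: V⁵⁺ < Ti⁴⁺ < Zr⁴⁺ < Y³⁺ < Sr²⁺. The 4th smallest is Y³⁺.

Y³⁺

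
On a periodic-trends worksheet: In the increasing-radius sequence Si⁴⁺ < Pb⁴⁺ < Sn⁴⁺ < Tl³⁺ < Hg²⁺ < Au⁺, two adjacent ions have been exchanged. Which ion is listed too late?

Compare adjacent ions: Sn⁴⁺ and Pb⁴⁺ are in one column with the same charge; the lighter period-5 ion has one fewer shell and is smaller — yet in this increasing list Pb⁴⁺ sits before Sn⁴⁺. Nothing else is reversed, so Sn⁴⁺ should move one place to the left.

Sn⁴⁺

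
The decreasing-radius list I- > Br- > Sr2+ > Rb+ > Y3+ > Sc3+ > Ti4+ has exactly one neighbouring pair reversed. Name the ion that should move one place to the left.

Scanning neighbour by neighbour, only Sr2+/Rb+ violates a trend: Sr2+ and Rb+ share 36 electrons; the higher nuclear charge on Sr (Z=38) contracts it more, so Sr2+ < Rb+. That makes Rb+ the one sitting a position late relative to where it belongs.

Rb+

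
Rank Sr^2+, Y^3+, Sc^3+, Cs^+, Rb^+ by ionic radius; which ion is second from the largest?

Rb^+

First list Z and electron count for each: Sc^3+ (Z=21, 18 e⁻), Y^3+ (Z=39, 36 e⁻), Sr^2+ (Z=38, 36 e⁻), Rb^+ (Z=37, 36 e⁻), Cs^+ (Z=55, 54 e⁻). Sc^3+ < Y^3+ (same group, period 4 vs 5); Y^3+ < Sr^2+ (isoelectronic, higher Z=39 is smaller); Sr^2+ < Rb^+ (both 36 e⁻, Z=38>37); Rb^+ < Cs^+ (same group, period 5 vs 6).
Ordering: Sc^3+ < Y^3+ < Sr^2+ < Rb^+ < Cs^+. The second largest is Rb^+.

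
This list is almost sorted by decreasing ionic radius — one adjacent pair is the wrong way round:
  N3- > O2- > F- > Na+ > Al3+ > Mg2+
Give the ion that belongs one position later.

Al3+

The pair Al3+, Mg2+ is the wrong way round — Al3+ and Mg2+ share 10 electrons; the higher nuclear charge on Al (Z=13) contracts it more, so Al3+ < Mg2+. All other adjacent pairs agree with periodic trends, so Al3+ is the misplaced ion.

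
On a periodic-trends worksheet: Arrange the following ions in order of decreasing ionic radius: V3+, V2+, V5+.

V2+ > V3+ > V5+

Same element, different charge: the more highly charged cation has fewer electrons and a greater effective nuclear charge per electron, making V5+ the smallest.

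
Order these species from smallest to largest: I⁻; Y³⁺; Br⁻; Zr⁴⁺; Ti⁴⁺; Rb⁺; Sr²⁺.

Ti⁴⁺ < Zr⁴⁺ < Y³⁺ < Sr²⁺ < Rb⁺ < Br⁻ < I⁻

Work out protons and electrons: Ti⁴⁺ has 18 e⁻ (Z=22), Zr⁴⁺ has 36 e⁻ (Z=40), Y³⁺ has 36 e⁻ (Z=39), Sr²⁺ has 36 e⁻ (Z=38), Rb⁺ has 36 e⁻ (Z=37), Br⁻ has 36 e⁻ (Z=35), I⁻ has 54 e⁻ (Z=53). Ti⁴⁺ < Zr⁴⁺ (same group, 1 shell fewer); Zr⁴⁺ < Y³⁺ (isoelectronic, higher Z=40 is smaller); Y³⁺ < Sr²⁺ (isoelectronic, higher Z=39 is smaller); Sr²⁺ < Rb⁺ (both 36 e⁻, Z=38>37); Rb⁺ < Br⁻ (isoelectronic, higher Z=37 is smaller); Br⁻ < I⁻ (same group, period 4 vs 5).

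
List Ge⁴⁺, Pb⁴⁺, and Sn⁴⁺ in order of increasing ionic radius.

Ge⁴⁺ < Sn⁴⁺ < Pb⁴⁺

These ions sit in one column with identical charge. Each step down the periodic table adds a principal shell, increasing the radius.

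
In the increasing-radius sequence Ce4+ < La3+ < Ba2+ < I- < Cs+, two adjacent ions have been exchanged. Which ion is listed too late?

Cs+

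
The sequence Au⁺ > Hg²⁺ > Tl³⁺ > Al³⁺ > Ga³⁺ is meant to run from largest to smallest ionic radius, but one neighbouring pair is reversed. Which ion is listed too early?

The pair Al³⁺, Ga³⁺ is the wrong way round — same group and charge — period 3 sits above period 4, so Al³⁺ is smaller. All other adjacent pairs agree with periodic trends, so Al³⁺ is the misplaced ion.

Al³⁺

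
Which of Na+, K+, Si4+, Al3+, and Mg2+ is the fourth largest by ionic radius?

Al3+

Si4+: 10 e⁻, Z=14, Al3+: 10 e⁻, Z=13, Mg2+: 10 e⁻, Z=12, Na+: 10 e⁻, Z=11, K+: 18 e⁻, Z=19. Si4+ < Al3+ (isoelectronic, higher Z=14 is smaller); Al3+ < Mg2+ (both 10 e⁻, Z=13>12); Mg2+ < Na+ (both 10 e⁻, Z=12>11); Na+ < K+ (same group, 1 shell fewer).
That gives Si4+ < Al3+ < Mg2+ < Na+ < K+. From the largest end, number 4 is Al3+.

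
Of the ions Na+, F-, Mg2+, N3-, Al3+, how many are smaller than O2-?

4

Isoelectronic series (10 e⁻ each). Size is set by nuclear charge: more protons means a smaller ion. Al3+ (Z=13), Mg2+ (Z=12), Na+ (Z=11), F- (Z=9), O2- (Z=8), N3- (Z=7).
Relative to O2-, the ions that are smaller are Al3+, Mg2+, Na+, F-. So 4 are smaller.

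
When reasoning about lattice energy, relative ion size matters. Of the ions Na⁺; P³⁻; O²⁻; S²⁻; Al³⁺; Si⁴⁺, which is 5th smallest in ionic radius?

Si⁴⁺ (Z=14, 10 e⁻), Al³⁺ (Z=13, 10 e⁻), Na⁺ (Z=11, 10 e⁻), O²⁻ (Z=8, 10 e⁻), S²⁻ (Z=16, 18 e⁻), P³⁻ (Z=15, 18 e⁻). Si⁴⁺ < Al³⁺ (isoelectronic, higher Z=14 is smaller); Al³⁺ < Na⁺ (isoelectronic, higher Z=13 is smaller); Na⁺ < O²⁻ (both 10 e⁻, Z=11>8); O²⁻ < S²⁻ (same group, 1 shell fewer); S²⁻ < P³⁻ (isoelectronic, higher Z=16 is smaller).
Full ascending order: Si⁴⁺ < Al³⁺ < Na⁺ < O²⁻ < S²⁻ < P³⁻. Counting from the smallest, position 5 is S²⁻.

S²⁻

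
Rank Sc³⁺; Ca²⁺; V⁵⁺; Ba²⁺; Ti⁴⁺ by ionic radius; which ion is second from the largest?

Electron counts and nuclear charges: V⁵⁺ (Z=23, 18 e⁻), Ti⁴⁺ (Z=22, 18 e⁻), Sc³⁺ (Z=21, 18 e⁻), Ca²⁺ (Z=20, 18 e⁻), Ba²⁺ (Z=56, 54 e⁻). V⁵⁺ < Ti⁴⁺ (both 18 e⁻, Z=23>22); Ti⁴⁺ < Sc³⁺ (both 18 e⁻, Z=22>21); Sc³⁺ < Ca²⁺ (both 18 e⁻, Z=21>20); Ca²⁺ < Ba²⁺ (same group, 2 shells fewer).
That gives V⁵⁺ < Ti⁴⁺ < Sc³⁺ < Ca²⁺ < Ba²⁺. From the largest end, number 2 is Ca²⁺.

Ca²⁺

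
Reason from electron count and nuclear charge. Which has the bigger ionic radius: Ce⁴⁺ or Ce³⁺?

Ce³⁺

For a single element, ionic radius drops as positive charge rises — Ce⁴⁺ < Ce³⁺.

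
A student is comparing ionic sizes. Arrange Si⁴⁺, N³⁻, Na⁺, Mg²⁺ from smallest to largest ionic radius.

These species are isoelectronic with 10 electrons. The only difference is the number of protons: Si⁴⁺ (Z=14), Mg²⁺ (Z=12), Na⁺ (Z=11), N³⁻ (Z=7). The strongest nuclear pull (Si⁴⁺) gives the smallest ion.

Si⁴⁺ < Mg²⁺ < Na⁺ < N³⁻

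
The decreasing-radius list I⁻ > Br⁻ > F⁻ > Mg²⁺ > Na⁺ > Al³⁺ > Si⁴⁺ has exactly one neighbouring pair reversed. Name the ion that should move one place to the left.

Scanning neighbour by neighbour, only Mg²⁺/Na⁺ violates a trend: both have 10 electrons but Z(Mg)=12 > Z(Na)=11, so Mg²⁺ should be the smaller of the two. That makes Na⁺ the one sitting a position late relative to where it belongs.

Na⁺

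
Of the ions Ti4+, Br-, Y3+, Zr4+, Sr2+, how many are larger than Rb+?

First list Z and electron count for each: Ti4+ (Z=22, 18 e⁻), Zr4+ (Z=40, 36 e⁻), Y3+ (Z=39, 36 e⁻), Sr2+ (Z=38, 36 e⁻), Rb+ (Z=37, 36 e⁻), Br- (Z=35, 36 e⁻). Ti4+ < Zr4+ (same group, period 4 vs 5); Zr4+ < Y3+ (isoelectronic, higher Z=40 is smaller); Y3+ < Sr2+ (both 36 e⁻, Z=39>38); Sr2+ < Rb+ (isoelectronic, higher Z=38 is smaller); Rb+ < Br- (isoelectronic, higher Z=37 is smaller).
Relative to Rb+, the ions that are larger are Br-. So 1 is larger.

1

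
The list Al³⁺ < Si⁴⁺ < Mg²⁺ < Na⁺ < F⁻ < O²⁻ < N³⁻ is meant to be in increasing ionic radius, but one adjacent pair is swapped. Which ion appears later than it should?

Si⁴⁺

Check each adjacent pair. Al³⁺ and Si⁴⁺ are reversed: Si⁴⁺ and Al³⁺ share 10 electrons; the higher nuclear charge on Si (Z=14) contracts it more, so Si⁴⁺ < Al³⁺. No other neighbouring pair contradicts the periodic trends, so Si⁴⁺ is the ion listed too late.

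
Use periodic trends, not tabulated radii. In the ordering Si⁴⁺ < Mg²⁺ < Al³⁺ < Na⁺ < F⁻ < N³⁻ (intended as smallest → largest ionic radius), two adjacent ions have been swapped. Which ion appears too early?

Mg²⁺

The pair Mg²⁺, Al³⁺ is the wrong way round — Al³⁺ and Mg²⁺ share 10 electrons; the higher nuclear charge on Al (Z=13) contracts it more, so Al³⁺ < Mg²⁺. All other adjacent pairs agree with periodic trends, so Mg²⁺ is the misplaced ion.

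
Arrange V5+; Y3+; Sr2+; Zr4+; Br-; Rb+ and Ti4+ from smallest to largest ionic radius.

V5+ < Ti4+ < Zr4+ < Y3+ < Sr2+ < Rb+ < Br-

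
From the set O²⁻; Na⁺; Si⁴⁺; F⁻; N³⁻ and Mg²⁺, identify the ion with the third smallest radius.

These species are isoelectronic with 10 electrons. The only difference is the number of protons: Si⁴⁺ (Z=14), Mg²⁺ (Z=12), Na⁺ (Z=11), F⁻ (Z=9), O²⁻ (Z=8), N³⁻ (Z=7). The strongest nuclear pull (Si⁴⁺) gives the smallest ion.
Full ascending order: Si⁴⁺ < Mg²⁺ < Na⁺ < F⁻ < O²⁻ < N³⁻. Counting from the smallest, position 3 is Na⁺.

Na⁺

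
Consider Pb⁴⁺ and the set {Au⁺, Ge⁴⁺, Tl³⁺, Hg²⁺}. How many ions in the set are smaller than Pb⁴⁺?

Electron counts and nuclear charges: Ge⁴⁺: 28 e⁻, Z=32, Pb⁴⁺: 78 e⁻, Z=82, Tl³⁺: 78 e⁻, Z=81, Hg²⁺: 78 e⁻, Z=80, Au⁺: 78 e⁻, Z=79. Ge⁴⁺ < Pb⁴⁺ (same group, period 4 vs 6); Pb⁴⁺ < Tl³⁺ (both 78 e⁻, Z=82>81); Tl³⁺ < Hg²⁺ (isoelectronic, higher Z=81 is smaller); Hg²⁺ < Au⁺ (isoelectronic, higher Z=80 is smaller).
Relative to Pb⁴⁺, the ions that are smaller are Ge⁴⁺. Count: 1.

1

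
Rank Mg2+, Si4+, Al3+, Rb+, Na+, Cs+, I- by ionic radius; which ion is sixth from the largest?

Al3+

Work out protons and electrons: Si4+: 10 e⁻, Z=14, Al3+: 10 e⁻, Z=13, Mg2+: 10 e⁻, Z=12, Na+: 10 e⁻, Z=11, Rb+: 36 e⁻, Z=37, Cs+: 54 e⁻, Z=55, I-: 54 e⁻, Z=53. Si4+ < Al3+ (isoelectronic, higher Z=14 is smaller); Al3+ < Mg2+ (both 10 e⁻, Z=13>12); Mg2+ < Na+ (isoelectronic, higher Z=12 is smaller); Na+ < Rb+ (same group, 2 shells fewer); Rb+ < Cs+ (same group, 1 shell fewer); Cs+ < I- (isoelectronic, higher Z=55 is smaller).
Full ascending order: Si4+ < Al3+ < Mg2+ < Na+ < Rb+ < Cs+ < I-. Counting from the largest, position 6 is Al3+.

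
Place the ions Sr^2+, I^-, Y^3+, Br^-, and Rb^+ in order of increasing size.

Y^3+ < Sr^2+ < Rb^+ < Br^- < I^-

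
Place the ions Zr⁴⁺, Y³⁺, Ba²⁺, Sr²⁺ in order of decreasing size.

Ba²⁺ > Sr²⁺ > Y³⁺ > Zr⁴⁺

Work out protons and electrons: Zr⁴⁺: 36 e⁻, Z=40, Y³⁺: 36 e⁻, Z=39, Sr²⁺: 36 e⁻, Z=38, Ba²⁺: 54 e⁻, Z=56. Zr⁴⁺ < Y³⁺ (isoelectronic, higher Z=40 is smaller); Y³⁺ < Sr²⁺ (isoelectronic, higher Z=39 is smaller); Sr²⁺ < Ba²⁺ (same group, 1 shell fewer).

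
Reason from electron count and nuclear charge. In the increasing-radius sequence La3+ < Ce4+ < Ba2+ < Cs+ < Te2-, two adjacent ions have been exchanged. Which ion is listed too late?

Ce4+

Scanning neighbour by neighbour, only La3+/Ce4+ violates a trend: Ce4+ and La3+ share 54 electrons; the higher nuclear charge on Ce (Z=58) contracts it more, so Ce4+ < La3+. That makes Ce4+ the one sitting a position late relative to where it belongs.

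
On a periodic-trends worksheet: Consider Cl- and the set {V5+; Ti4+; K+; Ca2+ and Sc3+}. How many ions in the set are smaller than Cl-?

5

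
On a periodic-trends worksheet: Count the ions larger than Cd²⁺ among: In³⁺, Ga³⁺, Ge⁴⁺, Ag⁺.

1

Work out protons and electrons: Ge⁴⁺ has 28 e⁻ (Z=32), Ga³⁺ has 28 e⁻ (Z=31), In³⁺ has 46 e⁻ (Z=49), Cd²⁺ has 46 e⁻ (Z=48), Ag⁺ has 46 e⁻ (Z=47). Ge⁴⁺ < Ga³⁺ (isoelectronic, higher Z=32 is smaller); Ga³⁺ < In³⁺ (same group, 1 shell fewer); In³⁺ < Cd²⁺ (both 46 e⁻, Z=49>48); Cd²⁺ < Ag⁺ (isoelectronic, higher Z=48 is smaller).
Relative to Cd²⁺, the ions that are larger are Ag⁺. So 1 is larger.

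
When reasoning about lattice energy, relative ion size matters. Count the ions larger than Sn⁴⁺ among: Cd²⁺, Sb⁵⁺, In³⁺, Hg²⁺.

Tabulating Z and e⁻: Sb⁵⁺ (Z=51, 46 e⁻), Sn⁴⁺ (Z=50, 46 e⁻), In³⁺ (Z=49, 46 e⁻), Cd²⁺ (Z=48, 46 e⁻), Hg²⁺ (Z=80, 78 e⁻). Sb⁵⁺ < Sn⁴⁺ (both 46 e⁻, Z=51>50); Sn⁴⁺ < In³⁺ (isoelectronic, higher Z=50 is smaller); In³⁺ < Cd²⁺ (isoelectronic, higher Z=49 is smaller); Cd²⁺ < Hg²⁺ (same group, period 5 vs 6).
Overall: Sb⁵⁺ < Sn⁴⁺ < In³⁺ < Cd²⁺ < Hg²⁺. Sn⁴⁺ has 1 below it and 3 above. So 3 are larger.

3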